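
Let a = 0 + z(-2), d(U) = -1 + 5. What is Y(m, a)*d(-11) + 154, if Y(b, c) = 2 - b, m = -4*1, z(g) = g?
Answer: 178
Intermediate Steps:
d(U) = 4
m = -4
a = -2 (a = 0 - 2 = -2)
Y(m, a)*d(-11) + 154 = (2 - 1*(-4))*4 + 154 = (2 + 4)*4 + 154 = 6*4 + 154 = 24 + 154 = 178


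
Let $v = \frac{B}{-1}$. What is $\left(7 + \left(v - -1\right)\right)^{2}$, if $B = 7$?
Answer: $1$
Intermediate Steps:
$v = -7$ ($v = \frac{7}{-1} = 7 \left(-1\right) = -7$)
$\left(7 + \left(v - -1\right)\right)^{2} = \left(7 - 6\right)^{2} = 1^{2} = 1$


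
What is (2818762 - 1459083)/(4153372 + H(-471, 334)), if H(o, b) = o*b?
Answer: 1359679/3996058 ≈ 0.34026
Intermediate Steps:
H(o, b) = b*o
(2818762 - 1459083)/(4153372 + H(-471, 334)) = (2818762 - 1459083)/(4153372 + 334*(-471)) = 1359679/(4153372 - 157314) = 1359679/3996058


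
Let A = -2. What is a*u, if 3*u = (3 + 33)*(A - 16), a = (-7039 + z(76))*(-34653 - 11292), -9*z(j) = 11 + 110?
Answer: -69989304960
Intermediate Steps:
z(j) = -121/9 (z(j) = -(11 + 110)/9 = -⅑*121 = -121/9)
a = 324024560 (a = (-7039 - 121/9)*(-34653 - 11292) = -63472/9*(-45945) = 324024560)
u = -216 (u = ((3 + 33)*(-2 - 16))/3 = (36*(-18))/3 = (⅓)*(-648) = -216)
a*u = 324024560*(-216) = -69989304960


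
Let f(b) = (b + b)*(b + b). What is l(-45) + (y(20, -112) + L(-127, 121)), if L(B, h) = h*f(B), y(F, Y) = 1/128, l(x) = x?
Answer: 999218049/128 ≈ 7.8064e+6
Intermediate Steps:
f(b) = 4*b² (f(b) = (2*b)*(2*b) = 4*b²)
y(F, Y) = 1/128
L(B, h) = 4*h*B² (L(B, h) = h*(4*B²) = 4*h*B²)
l(-45) + (y(20, -112) + L(-127, 121)) = -45 + (1/128 + 4*121*(-127)²) = -45 + (1/128 + 4*121*16129) = -45 + (1/128 + 7806436) = -45 + 999223809/128 = 999218049/128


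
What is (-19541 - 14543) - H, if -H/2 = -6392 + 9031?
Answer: -28806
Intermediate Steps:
H = -5278 (H = -2*(-6392 + 9031) = -2*2639 = -5278)
(-19541 - 14543) - H = (-19541 - 14543) - 1*(-5278) = -34084 + 5278 = -28806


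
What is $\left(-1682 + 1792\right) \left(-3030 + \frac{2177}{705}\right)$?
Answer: $- \frac{46947406}{141} \approx -3.3296 \cdot 10^{5}$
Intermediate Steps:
$\left(-1682 + 1792\right) \left(-3030 + \frac{2177}{705}\right) = 110 \left(-3030 + 2177 \cdot \frac{1}{705}\right) = 110 \left(-3030 + \frac{2177}{705}\right) = 110 \left(- \frac{2133973}{705}\right) = - \frac{46947406}{141}$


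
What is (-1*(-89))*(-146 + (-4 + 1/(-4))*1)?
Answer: -53489/4 ≈ -13372.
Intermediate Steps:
(-1*(-89))*(-146 + (-4 + 1/(-4))*1) = 89*(-146 + (-4 - 1/4)*1) = 89*(-146 - 17/4*1) = 89*(-146 - 17/4) = 89*(-601/4) = -53489/4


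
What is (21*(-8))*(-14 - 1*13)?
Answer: 4536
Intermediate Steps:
(21*(-8))*(-14 - 1*13) = -168*(-14 - 13) = -168*(-27) = 4536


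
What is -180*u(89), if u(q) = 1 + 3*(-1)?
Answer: 360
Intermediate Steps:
u(q) = -2 (u(q) = 1 - 3 = -2)
-180*u(89) = -180*(-2) = 360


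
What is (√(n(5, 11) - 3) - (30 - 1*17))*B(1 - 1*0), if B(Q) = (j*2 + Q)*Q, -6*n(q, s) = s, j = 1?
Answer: -39 + I*√174/2 ≈ -39.0 + 6.5955*I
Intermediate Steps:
n(q, s) = -s/6
B(Q) = Q*(2 + Q) (B(Q) = (1*2 + Q)*Q = (2 + Q)*Q = Q*(2 + Q))
(√(n(5, 11) - 3) - (30 - 1*17))*B(1 - 1*0) = (√(-⅙*11 - 3) - (30 - 1*17))*((1 - 1*0)*(2 + (1 - 1*0))) = (√(-11/6 - 3) - (30 - 17))*((1 + 0)*(2 + (1 + 0))) = (√(-29/6) - 1*13)*(1*(2 + 1)) = (I*√174/6 - 13)*(1*3) = (-13 + I*√174/6)*3 = -39 + I*√174/2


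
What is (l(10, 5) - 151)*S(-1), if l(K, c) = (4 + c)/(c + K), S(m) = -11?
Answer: 8272/5 ≈ 1654.4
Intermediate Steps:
l(K, c) = (4 + c)/(K + c)
(l(10, 5) - 151)*S(-1) = ((4 + 5)/(10 + 5) - 151)*(-11) = (9/15 - 151)*(-11) = ((1/15)*9 - 151)*(-11) = (⅗ - 151)*(-11) = -752/5*(-11) = 8272/5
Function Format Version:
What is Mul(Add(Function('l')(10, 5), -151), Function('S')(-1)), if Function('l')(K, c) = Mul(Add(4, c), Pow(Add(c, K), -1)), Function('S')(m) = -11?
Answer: Rational(8272, 5) ≈ 1654.4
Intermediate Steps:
Function('l')(K, c) = Mul(Pow(Add(K, c), -1), Add(4, c)) (Function('l')(K, c) = Mul(Add(4, c), Pow(Add(K, c), -1)) = Mul(Pow(Add(K, c), -1), Add(4, c)))
Mul(Add(Function('l')(10, 5), -151), Function('S')(-1)) = Mul(Add(Mul(Pow(Add(10, 5), -1), Add(4, 5)), -151), -11) = Mul(Add(Mul(Pow(15, -1), 9), -151), -11) = Mul(Add(Mul(Rational(1, 15), 9), -151), -11) = Mul(Add(Rational(3, 5), -151), -11) = Mul(Rational(-752, 5), -11) = Rational(8272, 5)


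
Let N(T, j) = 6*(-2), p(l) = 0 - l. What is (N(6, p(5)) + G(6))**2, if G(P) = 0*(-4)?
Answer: 144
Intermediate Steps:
p(l) = -l
N(T, j) = -12
G(P) = 0
(N(6, p(5)) + G(6))**2 = (-12 + 0)**2 = (-12)**2 = 144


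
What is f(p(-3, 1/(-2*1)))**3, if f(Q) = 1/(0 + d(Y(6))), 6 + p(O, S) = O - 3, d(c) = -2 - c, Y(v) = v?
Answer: -1/512 ≈ -0.0019531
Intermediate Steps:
p(O, S) = -9 + O (p(O, S) = -6 + (O - 3) = -6 + (-3 + O) = -9 + O)
f(Q) = -1/8 (f(Q) = 1/(0 + (-2 - 1*6)) = 1/(0 + (-2 - 6)) = 1/(0 - 8) = 1/(-8) = -1/8)
f(p(-3, 1/(-2*1)))**3 = (-1/8)**3 = -1/512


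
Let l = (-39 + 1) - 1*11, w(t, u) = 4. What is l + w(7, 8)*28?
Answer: 63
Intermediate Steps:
l = -49 (l = -38 - 11 = -49)
l + w(7, 8)*28 = -49 + 4*28 = -49 + 112 = 63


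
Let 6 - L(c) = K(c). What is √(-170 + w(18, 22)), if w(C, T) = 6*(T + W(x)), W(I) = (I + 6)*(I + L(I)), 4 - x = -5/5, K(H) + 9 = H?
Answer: 2*√238 ≈ 30.854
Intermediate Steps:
K(H) = -9 + H
L(c) = 15 - c (L(c) = 6 - (-9 + c) = 6 + (9 - c) = 15 - c)
x = 5 (x = 4 - (-5)/5 = 4 - 1*(-1) = 4 + 1 = 5)
W(I) = 90 + 15*I (W(I) = (I + 6)*(I + (15 - I)) = (6 + I)*15 = 90 + 15*I)
w(C, T) = 990 + 6*T (w(C, T) = 6*(T + (90 + 15*5)) = 6*(T + (90 + 75)) = 6*(T + 165) = 6*(165 + T) = 990 + 6*T)
√(-170 + w(18, 22)) = √(-170 + (990 + 6*22)) = √(-170 + (990 + 132)) = √(-170 + 1122) = √952 = 2*√238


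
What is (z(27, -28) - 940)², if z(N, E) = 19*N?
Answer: 182329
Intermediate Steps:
(z(27, -28) - 940)² = (19*27 - 940)² = (513 - 940)² = (-427)² = 182329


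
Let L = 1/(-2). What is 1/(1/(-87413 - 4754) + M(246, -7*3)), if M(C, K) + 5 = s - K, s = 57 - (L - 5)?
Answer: 184334/14470217 ≈ 0.012739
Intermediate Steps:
L = -1/2 (L = 1*(-1/2) = -1/2 ≈ -0.50000)
s = 125/2 (s = 57 - (-1/2 - 5) = 57 - (-11)/2 = 57 - 1*(-11/2) = 57 + 11/2 = 125/2 ≈ 62.500)
M(C, K) = 115/2 - K (M(C, K) = -5 + (125/2 - K) = 115/2 - K)
1/(1/(-87413 - 4754) + M(246, -7*3)) = 1/(1/(-87413 - 4754) + (115/2 - (-7)*3)) = 1/(1/(-92167) + (115/2 - 1*(-21))) = 1/(-1/92167 + (115/2 + 21)) = 1/(-1/92167 + 157/2) = 1/(14470217/184334) = 184334/14470217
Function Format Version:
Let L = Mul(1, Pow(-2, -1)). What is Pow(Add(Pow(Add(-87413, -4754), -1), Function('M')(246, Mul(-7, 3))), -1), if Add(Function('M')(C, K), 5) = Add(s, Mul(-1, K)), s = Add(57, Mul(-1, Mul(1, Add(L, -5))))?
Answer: Rational(184334, 14470217) ≈ 0.012739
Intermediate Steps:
L = Rational(-1, 2) (L = Mul(1, Rational(-1, 2)) = Rational(-1, 2) ≈ -0.50000)
s = Rational(125, 2) (s = Add(57, Mul(-1, Mul(1, Add(Rational(-1, 2), -5)))) = Add(57, Mul(-1, Mul(1, Rational(-11, 2)))) = Add(57, Mul(-1, Rational(-11, 2))) = Add(57, Rational(11, 2)) = Rational(125, 2) ≈ 62.500)
Function('M')(C, K) = Add(Rational(115, 2), Mul(-1, K)) (Function('M')(C, K) = Add(-5, Add(Rational(125, 2), Mul(-1, K))) = Add(Rational(115, 2), Mul(-1, K)))
Pow(Add(Pow(Add(-87413, -4754), -1), Function('M')(246, Mul(-7, 3))), -1) = Pow(Add(Pow(Add(-87413, -4754), -1), Add(Rational(115, 2), Mul(-1, Mul(-7, 3)))), -1) = Pow(Add(Pow(-92167, -1), Add(Rational(115, 2), Mul(-1, -21))), -1) = Pow(Add(Rational(-1, 92167), Add(Rational(115, 2), 21)), -1) = Pow(Add(Rational(-1, 92167), Rational(157, 2)), -1) = Pow(Rational(14470217, 184334), -1) = Rational(184334, 14470217)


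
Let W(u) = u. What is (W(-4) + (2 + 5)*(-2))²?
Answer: 324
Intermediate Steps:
(W(-4) + (2 + 5)*(-2))² = (-4 + (2 + 5)*(-2))² = (-4 + 7*(-2))² = (-4 - 14)² = (-18)² = 324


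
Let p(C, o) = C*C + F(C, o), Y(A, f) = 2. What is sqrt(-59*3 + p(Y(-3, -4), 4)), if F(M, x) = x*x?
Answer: I*sqrt(157) ≈ 12.53*I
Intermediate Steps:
F(M, x) = x**2
p(C, o) = C**2 + o**2 (p(C, o) = C*C + o**2 = C**2 + o**2)
sqrt(-59*3 + p(Y(-3, -4), 4)) = sqrt(-59*3 + (2**2 + 4**2)) = sqrt(-177 + (4 + 16)) = sqrt(-177 + 20) = sqrt(-157) = I*sqrt(157)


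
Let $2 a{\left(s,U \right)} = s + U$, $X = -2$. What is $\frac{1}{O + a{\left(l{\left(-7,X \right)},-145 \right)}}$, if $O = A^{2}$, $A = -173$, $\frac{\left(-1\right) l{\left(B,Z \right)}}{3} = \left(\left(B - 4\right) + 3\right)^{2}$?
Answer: $\frac{2}{59521} \approx 3.3602 \cdot 10^{-5}$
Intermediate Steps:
$l{\left(B,Z \right)} = - 3 \left(-1 + B\right)^{2}$ ($l{\left(B,Z \right)} = - 3 \left(\left(B - 4\right) + 3\right)^{2} = - 3 \left(\left(-4 + B\right) + 3\right)^{2} = - 3 \left(-1 + B\right)^{2}$)
$O = 29929$ ($O = \left(-173\right)^{2} = 29929$)
$a{\left(s,U \right)} = \frac{U}{2} + \frac{s}{2}$ ($a{\left(s,U \right)} = \frac{s + U}{2} = \frac{U + s}{2} = \frac{U}{2} + \frac{s}{2}$)
$\frac{1}{O + a{\left(l{\left(-7,X \right)},-145 \right)}} = \frac{1}{29929 + \left(\frac{1}{2} \left(-145\right) + \frac{\left(-3\right) \left(-1 - 7\right)^{2}}{2}\right)} = \frac{1}{29929 + \left(- \frac{145}{2} + \frac{\left(-3\right) \left(-8\right)^{2}}{2}\right)} = \frac{1}{29929 + \left(- \frac{145}{2} + \frac{\left(-3\right) 64}{2}\right)} = \frac{1}{29929 + \left(- \frac{145}{2} + \frac{1}{2} \left(-192\right)\right)} = \frac{1}{29929 - \frac{337}{2}} = \frac{1}{\frac{59521}{2}} = \frac{2}{59521}$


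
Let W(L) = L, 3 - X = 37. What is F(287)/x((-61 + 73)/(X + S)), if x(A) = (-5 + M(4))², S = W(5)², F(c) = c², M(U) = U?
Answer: 82369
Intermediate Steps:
X = -34 (X = 3 - 1*37 = 3 - 37 = -34)
S = 25 (S = 5² = 25)
x(A) = 1 (x(A) = (-5 + 4)² = (-1)² = 1)
F(287)/x((-61 + 73)/(X + S)) = 287²/1 = 82369*1 = 82369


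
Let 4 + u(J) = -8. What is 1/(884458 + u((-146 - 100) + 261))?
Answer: 1/884446 ≈ 1.1307e-6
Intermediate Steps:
u(J) = -12 (u(J) = -4 - 8 = -12)
1/(884458 + u((-146 - 100) + 261)) = 1/(884458 - 12) = 1/884446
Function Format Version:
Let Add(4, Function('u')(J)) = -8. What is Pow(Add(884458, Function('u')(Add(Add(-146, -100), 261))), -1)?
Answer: Rational(1, 884446) ≈ 1.1307e-6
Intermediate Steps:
Function('u')(J) = -12 (Function('u')(J) = Add(-4, -8) = -12)
Pow(Add(884458, Function('u')(Add(Add(-146, -100), 261))), -1) = Pow(Add(884458, -12), -1) = Pow(884446, -1) = Rational(1, 884446)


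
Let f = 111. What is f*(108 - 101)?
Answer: 777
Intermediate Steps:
f*(108 - 101) = 111*(108 - 101) = 111*7 = 777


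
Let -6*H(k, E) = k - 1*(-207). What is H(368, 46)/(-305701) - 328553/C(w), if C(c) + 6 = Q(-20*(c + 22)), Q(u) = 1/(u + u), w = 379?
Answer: 9666247553383295/176525819646 ≈ 54758.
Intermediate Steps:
H(k, E) = -69/2 - k/6 (H(k, E) = -(k - 1*(-207))/6 = -(k + 207)/6 = -(207 + k)/6 = -69/2 - k/6)
Q(u) = 1/(2*u)
C(c) = -6 + 1/(2*(-440 - 20*c)) (C(c) = -6 + 1/(2*((-20*(c + 22)))) = -6 + 1/(2*((-20*(22 + c)))) = -6 + 1/(2*(-440 - 20*c)))
H(368, 46)/(-305701) - 328553/C(w) = (-69/2 - ⅙*368)/(-305701) - 328553*40*(22 + 379)/(-5281 - 240*379) = (-69/2 - 184/3)*(-1/305701) - 328553*16040/(-5281 - 90960) = -575/6*(-1/305701) - 328553/((1/40)*(1/401)*(-96241)) = 575/1834206 - 328553/(-96241/16040) = 575/1834206 - 328553*(-16040/96241) = 575/1834206 + 5269990120/96241 = 9666247553383295/176525819646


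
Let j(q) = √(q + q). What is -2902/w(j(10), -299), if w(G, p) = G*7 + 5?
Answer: 2902/191 - 40628*√5/955 ≈ -79.934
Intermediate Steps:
j(q) = √2*√q (j(q) = √(2*q) = √2*√q)
w(G, p) = 5 + 7*G (w(G, p) = 7*G + 5 = 5 + 7*G)
-2902/w(j(10), -299) = -2902/(5 + 7*(√2*√10)) = -2902/(5 + 7*(2*√5)) = -2902/(5 + 14*√5)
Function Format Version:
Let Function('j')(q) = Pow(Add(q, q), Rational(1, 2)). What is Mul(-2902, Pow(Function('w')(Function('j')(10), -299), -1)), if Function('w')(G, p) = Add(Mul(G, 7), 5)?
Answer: Add(Rational(2902, 191), Mul(Rational(-40628, 955), Pow(5, Rational(1, 2)))) ≈ -79.934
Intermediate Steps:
Function('j')(q) = Mul(Pow(2, Rational(1, 2)), Pow(q, Rational(1, 2))) (Function('j')(q) = Pow(Mul(2, q), Rational(1, 2)) = Mul(Pow(2, Rational(1, 2)), Pow(q, Rational(1, 2))))
Function('w')(G, p) = Add(5, Mul(7, G)) (Function('w')(G, p) = Add(Mul(7, G), 5) = Add(5, Mul(7, G)))
Mul(-2902, Pow(Function('w')(Function('j')(10), -299), -1)) = Mul(-2902, Pow(Add(5, Mul(7, Mul(Pow(2, Rational(1, 2)), Pow(10, Rational(1, 2))))), -1)) = Mul(-2902, Pow(Add(5, Mul(7, Mul(2, Pow(5, Rational(1, 2))))), -1)) = Mul(-2902, Pow(Add(5, Mul(14, Pow(5, Rational(1, 2)))), -1))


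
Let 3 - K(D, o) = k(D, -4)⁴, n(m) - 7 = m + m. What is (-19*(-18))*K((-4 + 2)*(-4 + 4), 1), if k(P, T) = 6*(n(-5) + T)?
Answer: -1064199006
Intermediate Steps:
n(m) = 7 + 2*m (n(m) = 7 + (m + m) = 7 + 2*m)
k(P, T) = -18 + 6*T (k(P, T) = 6*((7 + 2*(-5)) + T) = 6*((7 - 10) + T) = 6*(-3 + T) = -18 + 6*T)
K(D, o) = -3111693 (K(D, o) = 3 - (-18 + 6*(-4))⁴ = 3 - (-18 - 24)⁴ = 3 - 1*(-42)⁴ = 3 - 1*3111696 = 3 - 3111696 = -3111693)
(-19*(-18))*K((-4 + 2)*(-4 + 4), 1) = -19*(-18)*(-3111693) = 342*(-3111693) = -1064199006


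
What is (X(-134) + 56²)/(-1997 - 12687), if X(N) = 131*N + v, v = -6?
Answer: 3606/3671 ≈ 0.98229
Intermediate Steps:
X(N) = -6 + 131*N (X(N) = 131*N - 6 = -6 + 131*N)
(X(-134) + 56²)/(-1997 - 12687) = ((-6 + 131*(-134)) + 56²)/(-1997 - 12687) = ((-6 - 17554) + 3136)/(-14684) = (-17560 + 3136)*(-1/14684) = -14424*(-1/14684) = 3606/3671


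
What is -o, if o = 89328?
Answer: -89328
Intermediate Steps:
-o = -1*89328 = -89328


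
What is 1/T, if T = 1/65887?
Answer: 65887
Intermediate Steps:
T = 1/65887 ≈ 1.5178e-5
1/T = 1/(1/65887) = 65887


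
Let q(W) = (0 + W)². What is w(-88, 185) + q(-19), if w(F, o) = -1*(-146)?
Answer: 507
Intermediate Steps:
q(W) = W²
w(F, o) = 146
w(-88, 185) + q(-19) = 146 + (-19)² = 146 + 361 = 507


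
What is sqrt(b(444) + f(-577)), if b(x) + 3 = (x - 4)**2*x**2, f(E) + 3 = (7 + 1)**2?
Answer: sqrt(38165529658) ≈ 1.9536e+5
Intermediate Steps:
f(E) = 61 (f(E) = -3 + (7 + 1)**2 = -3 + 8**2 = -3 + 64 = 61)
b(x) = -3 + x**2*(-4 + x)**2 (b(x) = -3 + (x - 4)**2*x**2 = -3 + (-4 + x)**2*x**2 = -3 + x**2*(-4 + x)**2)
sqrt(b(444) + f(-577)) = sqrt((-3 + 444**2*(-4 + 444)**2) + 61) = sqrt((-3 + 197136*440**2) + 61) = sqrt((-3 + 197136*193600) + 61) = sqrt((-3 + 38165529600) + 61) = sqrt(38165529597 + 61) = sqrt(38165529658)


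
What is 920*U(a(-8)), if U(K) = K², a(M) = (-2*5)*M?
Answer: 5888000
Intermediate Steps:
a(M) = -10*M
920*U(a(-8)) = 920*(-10*(-8))² = 920*80² = 920*6400 = 5888000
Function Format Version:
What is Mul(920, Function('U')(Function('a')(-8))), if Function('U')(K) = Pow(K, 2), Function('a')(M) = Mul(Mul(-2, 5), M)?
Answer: 5888000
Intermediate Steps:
Function('a')(M) = Mul(-10, M)
Mul(920, Function('U')(Function('a')(-8))) = Mul(920, Pow(Mul(-10, -8), 2)) = Mul(920, Pow(80, 2)) = Mul(920, 6400) = 5888000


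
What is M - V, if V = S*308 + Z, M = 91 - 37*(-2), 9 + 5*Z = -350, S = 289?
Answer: -443876/5 ≈ -88775.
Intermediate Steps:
Z = -359/5 (Z = -9/5 + (1/5)*(-350) = -9/5 - 70 = -359/5 ≈ -71.800)
M = 165 (M = 91 + 74 = 165)
V = 444701/5 (V = 289*308 - 359/5 = 89012 - 359/5 = 444701/5 ≈ 88940.)
M - V = 165 - 1*444701/5 = 165 - 444701/5 = -443876/5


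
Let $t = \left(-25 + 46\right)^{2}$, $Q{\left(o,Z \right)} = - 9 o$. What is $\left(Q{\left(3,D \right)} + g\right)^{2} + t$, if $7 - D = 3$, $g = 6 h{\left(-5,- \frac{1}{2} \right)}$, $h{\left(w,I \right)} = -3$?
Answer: $2466$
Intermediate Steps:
$g = -18$ ($g = 6 \left(-3\right) = -18$)
$D = 4$ ($D = 7 - 3 = 4$)
$t = 441$ ($t = 21^{2} = 441$)
$\left(Q{\left(3,D \right)} + g\right)^{2} + t = \left(\left(-9\right) 3 - 18\right)^{2} + 441 = \left(-27 - 18\right)^{2} + 441 = \left(-45\right)^{2} + 441 = 2025 + 441 = 2466$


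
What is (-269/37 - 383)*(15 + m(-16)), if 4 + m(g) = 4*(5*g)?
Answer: 4461960/37 ≈ 1.2059e+5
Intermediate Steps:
m(g) = -4 + 20*g (m(g) = -4 + 4*(5*g) = -4 + 20*g)
(-269/37 - 383)*(15 + m(-16)) = (-269/37 - 383)*(15 + (-4 + 20*(-16))) = (-269*1/37 - 383)*(15 + (-4 - 320)) = (-269/37 - 383)*(15 - 324) = -14440/37*(-309) = 4461960/37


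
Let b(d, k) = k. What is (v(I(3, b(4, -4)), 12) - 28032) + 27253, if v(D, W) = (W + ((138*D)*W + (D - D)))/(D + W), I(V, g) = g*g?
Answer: 1174/7 ≈ 167.71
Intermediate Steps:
I(V, g) = g²
v(D, W) = (W + 138*D*W)/(D + W) (v(D, W) = (W + (138*D*W + 0))/(D + W) = (W + 138*D*W)/(D + W))
(v(I(3, b(4, -4)), 12) - 28032) + 27253 = (12*(1 + 138*(-4)²)/((-4)² + 12) - 28032) + 27253 = (12*(1 + 138*16)/(16 + 12) - 28032) + 27253 = (12*(1 + 2208)/28 - 28032) + 27253 = (12*(1/28)*2209 - 28032) + 27253 = (6627/7 - 28032) + 27253 = -189597/7 + 27253 = 1174/7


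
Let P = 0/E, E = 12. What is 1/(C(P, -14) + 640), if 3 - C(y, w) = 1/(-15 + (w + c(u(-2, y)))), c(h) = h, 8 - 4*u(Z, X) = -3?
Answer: 105/67519 ≈ 0.0015551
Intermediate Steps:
u(Z, X) = 11/4 (u(Z, X) = 2 - ¼*(-3) = 2 + ¾ = 11/4)
P = 0 (P = 0/12 = 0*(1/12) = 0)
C(y, w) = 3 - 1/(-49/4 + w) (C(y, w) = 3 - 1/(-15 + (w + 11/4)) = 3 - 1/(-15 + (11/4 + w)) = 3 - 1/(-49/4 + w))
1/(C(P, -14) + 640) = 1/((-151 + 12*(-14))/(-49 + 4*(-14)) + 640) = 1/((-151 - 168)/(-49 - 56) + 640) = 1/(-319/(-105) + 640) = 1/(-1/105*(-319) + 640) = 1/(319/105 + 640) = 1/(67519/105) = 105/67519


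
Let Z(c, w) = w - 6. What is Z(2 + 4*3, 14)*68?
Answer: 544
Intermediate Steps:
Z(c, w) = -6 + w
Z(2 + 4*3, 14)*68 = (-6 + 14)*68 = 8*68 = 544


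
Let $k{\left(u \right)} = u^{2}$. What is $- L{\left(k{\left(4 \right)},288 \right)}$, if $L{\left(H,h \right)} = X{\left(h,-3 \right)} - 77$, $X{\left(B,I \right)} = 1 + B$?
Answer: $-212$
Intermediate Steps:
$L{\left(H,h \right)} = -76 + h$ ($L{\left(H,h \right)} = \left(1 + h\right) - 77 = -76 + h$)
$- L{\left(k{\left(4 \right)},288 \right)} = - (-76 + 288) = \left(-1\right) 212 = -212$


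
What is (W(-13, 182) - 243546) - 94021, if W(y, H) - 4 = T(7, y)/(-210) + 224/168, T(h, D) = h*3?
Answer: -10126853/30 ≈ -3.3756e+5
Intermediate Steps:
T(h, D) = 3*h
W(y, H) = 157/30 (W(y, H) = 4 + ((3*7)/(-210) + 224/168) = 4 + (21*(-1/210) + 224*(1/168)) = 4 + (-⅒ + 4/3) = 4 + 37/30 = 157/30)
(W(-13, 182) - 243546) - 94021 = (157/30 - 243546) - 94021 = -7306223/30 - 94021 = -10126853/30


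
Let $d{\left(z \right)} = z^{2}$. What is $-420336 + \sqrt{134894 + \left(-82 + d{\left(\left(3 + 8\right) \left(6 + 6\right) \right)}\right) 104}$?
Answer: $-420336 + \sqrt{1938462} \approx -4.1894 \cdot 10^{5}$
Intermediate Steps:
$-420336 + \sqrt{134894 + \left(-82 + d{\left(\left(3 + 8\right) \left(6 + 6\right) \right)}\right) 104} = -420336 + \sqrt{134894 + \left(-82 + \left(\left(3 + 8\right) \left(6 + 6\right)\right)^{2}\right) 104} = -420336 + \sqrt{134894 + \left(-82 + \left(11 \cdot 12\right)^{2}\right) 104} = -420336 + \sqrt{134894 + \left(-82 + 132^{2}\right) 104} = -420336 + \sqrt{134894 + \left(-82 + 17424\right) 104} = -420336 + \sqrt{134894 + 17342 \cdot 104} = -420336 + \sqrt{134894 + 1803568} = -420336 + \sqrt{1938462}$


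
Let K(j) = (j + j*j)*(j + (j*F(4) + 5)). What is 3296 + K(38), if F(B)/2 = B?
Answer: 517550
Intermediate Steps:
F(B) = 2*B
K(j) = (5 + 9*j)*(j + j²) (K(j) = (j + j*j)*(j + (j*(2*4) + 5)) = (j + j²)*(j + (j*8 + 5)) = (j + j²)*(j + (8*j + 5)) = (j + j²)*(j + (5 + 8*j)) = (j + j²)*(5 + 9*j) = (5 + 9*j)*(j + j²))
3296 + K(38) = 3296 + 38*(5 + 9*38² + 14*38) = 3296 + 38*(5 + 9*1444 + 532) = 3296 + 38*(5 + 12996 + 532) = 3296 + 38*13533 = 3296 + 514254 = 517550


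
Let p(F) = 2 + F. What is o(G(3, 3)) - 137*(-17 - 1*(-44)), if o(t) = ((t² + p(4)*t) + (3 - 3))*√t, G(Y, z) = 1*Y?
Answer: -3699 + 27*√3 ≈ -3652.2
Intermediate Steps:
G(Y, z) = Y
o(t) = √t*(t² + 6*t) (o(t) = ((t² + (2 + 4)*t) + (3 - 3))*√t = ((t² + 6*t) + 0)*√t = (t² + 6*t)*√t = √t*(t² + 6*t))
o(G(3, 3)) - 137*(-17 - 1*(-44)) = 3^(3/2)*(6 + 3) - 137*(-17 - 1*(-44)) = (3*√3)*9 - 137*(-17 + 44) = 27*√3 - 137*27 = 27*√3 - 3699 = -3699 + 27*√3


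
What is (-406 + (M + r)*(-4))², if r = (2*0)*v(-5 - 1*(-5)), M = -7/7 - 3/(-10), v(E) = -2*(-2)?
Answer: 4064256/25 ≈ 1.6257e+5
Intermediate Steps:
v(E) = 4
M = -7/10 (M = -7*⅐ - 3*(-⅒) = -1 + 3/10 = -7/10 ≈ -0.70000)
r = 0 (r = (2*0)*4 = 0*4 = 0)
(-406 + (M + r)*(-4))² = (-406 + (-7/10 + 0)*(-4))² = (-406 - 7/10*(-4))² = (-406 + 14/5)² = (-2016/5)² = 4064256/25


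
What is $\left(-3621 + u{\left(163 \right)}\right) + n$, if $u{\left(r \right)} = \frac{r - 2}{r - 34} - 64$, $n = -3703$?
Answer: $- \frac{952891}{129} \approx -7386.8$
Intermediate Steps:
$u{\left(r \right)} = -64 + \frac{-2 + r}{-34 + r}$ ($u{\left(r \right)} = \frac{-2 + r}{-34 + r} - 64 = -64 + \frac{-2 + r}{-34 + r}$)
$\left(-3621 + u{\left(163 \right)}\right) + n = \left(-3621 + \frac{2174 - 10269}{-34 + 163}\right) - 3703 = \left(-3621 + \frac{2174 - 10269}{129}\right) - 3703 = \left(-3621 + \frac{1}{129} \left(-8095\right)\right) - 3703 = \left(-3621 - \frac{8095}{129}\right) - 3703 = - \frac{475204}{129} - 3703 = - \frac{952891}{129}$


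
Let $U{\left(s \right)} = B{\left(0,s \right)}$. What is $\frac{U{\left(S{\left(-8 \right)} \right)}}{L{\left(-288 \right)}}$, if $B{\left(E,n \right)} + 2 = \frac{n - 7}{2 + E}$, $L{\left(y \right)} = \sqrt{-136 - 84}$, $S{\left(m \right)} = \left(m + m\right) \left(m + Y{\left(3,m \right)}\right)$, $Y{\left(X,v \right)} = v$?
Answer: $- \frac{49 i \sqrt{55}}{44} \approx - 8.2589 i$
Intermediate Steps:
$S{\left(m \right)} = 4 m^{2}$ ($S{\left(m \right)} = \left(m + m\right) \left(m + m\right) = 2 m 2 m = 4 m^{2}$)
$L{\left(y \right)} = 2 i \sqrt{55}$ ($L{\left(y \right)} = \sqrt{-220} = 2 i \sqrt{55}$)
$B{\left(E,n \right)} = -2 + \frac{-7 + n}{2 + E}$ ($B{\left(E,n \right)} = -2 + \frac{n - 7}{2 + E} = -2 + \frac{-7 + n}{2 + E}$)
$U{\left(s \right)} = - \frac{11}{2} + \frac{s}{2}$ ($U{\left(s \right)} = \frac{-11 + s - 0}{2 + 0} = \frac{-11 + s + 0}{2} = \frac{-11 + s}{2} = - \frac{11}{2} + \frac{s}{2}$)
$\frac{U{\left(S{\left(-8 \right)} \right)}}{L{\left(-288 \right)}} = \frac{- \frac{11}{2} + \frac{4 \left(-8\right)^{2}}{2}}{2 i \sqrt{55}} = \left(- \frac{11}{2} + \frac{4 \cdot 64}{2}\right) \left(- \frac{i \sqrt{55}}{110}\right) = \left(- \frac{11}{2} + \frac{1}{2} \cdot 256\right) \left(- \frac{i \sqrt{55}}{110}\right) = \left(- \frac{11}{2} + 128\right) \left(- \frac{i \sqrt{55}}{110}\right) = \frac{245 \left(- \frac{i \sqrt{55}}{110}\right)}{2} = - \frac{49 i \sqrt{55}}{44}$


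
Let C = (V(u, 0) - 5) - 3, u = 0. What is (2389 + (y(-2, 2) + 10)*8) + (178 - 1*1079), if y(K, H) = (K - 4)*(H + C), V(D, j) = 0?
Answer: 1856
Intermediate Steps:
C = -8 (C = (0 - 5) - 3 = -5 - 3 = -8)
y(K, H) = (-8 + H)*(-4 + K) (y(K, H) = (K - 4)*(H - 8) = (-4 + K)*(-8 + H) = (-8 + H)*(-4 + K))
(2389 + (y(-2, 2) + 10)*8) + (178 - 1*1079) = (2389 + ((32 - 8*(-2) - 4*2 + 2*(-2)) + 10)*8) + (178 - 1*1079) = (2389 + ((32 + 16 - 8 - 4) + 10)*8) + (178 - 1079) = (2389 + (36 + 10)*8) - 901 = (2389 + 46*8) - 901 = (2389 + 368) - 901 = 2757 - 901 = 1856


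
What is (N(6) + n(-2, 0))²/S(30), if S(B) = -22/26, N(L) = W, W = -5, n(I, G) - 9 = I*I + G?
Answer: -832/11 ≈ -75.636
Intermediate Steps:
n(I, G) = 9 + G + I² (n(I, G) = 9 + (I*I + G) = 9 + (I² + G) = 9 + (G + I²) = 9 + G + I²)
N(L) = -5
S(B) = -11/13 (S(B) = -22*1/26 = -11/13)
(N(6) + n(-2, 0))²/S(30) = (-5 + (9 + 0 + (-2)²))²/(-11/13) = (-5 + (9 + 0 + 4))²*(-13/11) = (-5 + 13)²*(-13/11) = 8²*(-13/11) = 64*(-13/11) = -832/11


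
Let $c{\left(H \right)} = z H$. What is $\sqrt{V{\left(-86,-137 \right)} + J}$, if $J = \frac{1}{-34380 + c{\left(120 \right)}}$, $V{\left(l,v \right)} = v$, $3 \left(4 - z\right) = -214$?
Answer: $\frac{i \sqrt{21992465635}}{12670} \approx 11.705 i$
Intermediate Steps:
$z = \frac{226}{3}$ ($z = 4 - - \frac{214}{3} = 4 + \frac{214}{3} = \frac{226}{3} \approx 75.333$)
$c{\left(H \right)} = \frac{226 H}{3}$
$J = - \frac{1}{25340}$ ($J = \frac{1}{-34380 + \frac{226}{3} \cdot 120} = \frac{1}{-34380 + 9040} = \frac{1}{-25340} = - \frac{1}{25340} \approx -3.9463 \cdot 10^{-5}$)
$\sqrt{V{\left(-86,-137 \right)} + J} = \sqrt{-137 - \frac{1}{25340}} = \sqrt{- \frac{3471581}{25340}} = \frac{i \sqrt{21992465635}}{12670}$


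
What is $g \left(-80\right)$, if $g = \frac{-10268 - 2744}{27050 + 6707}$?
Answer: $\frac{1040960}{33757} \approx 30.837$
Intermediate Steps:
$g = - \frac{13012}{33757} \approx -0.38546$
$g \left(-80\right) = \left(- \frac{13012}{33757}\right) \left(-80\right) = \frac{1040960}{33757}$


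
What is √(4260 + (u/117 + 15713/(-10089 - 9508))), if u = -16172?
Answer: √14243665855315/58791 ≈ 64.195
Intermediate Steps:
√(4260 + (u/117 + 15713/(-10089 - 9508))) = √(4260 + (-16172/117 + 15713/(-10089 - 9508))) = √(4260 + (-16172*1/117 + 15713/(-19597))) = √(4260 + (-1244/9 + 15713*(-1/19597))) = √(4260 + (-1244/9 - 15713/19597)) = √(4260 - 24520085/176373) = √(726828895/176373) = √14243665855315/58791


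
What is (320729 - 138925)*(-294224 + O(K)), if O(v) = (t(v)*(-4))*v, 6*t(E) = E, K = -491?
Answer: -248132280536/3 ≈ -8.2711e+10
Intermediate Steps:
t(E) = E/6
O(v) = -2*v²/3 (O(v) = ((v/6)*(-4))*v = (-2*v/3)*v = -2*v²/3)
(320729 - 138925)*(-294224 + O(K)) = (320729 - 138925)*(-294224 - ⅔*(-491)²) = 181804*(-294224 - ⅔*241081) = 181804*(-294224 - 482162/3) = 181804*(-1364834/3) = -248132280536/3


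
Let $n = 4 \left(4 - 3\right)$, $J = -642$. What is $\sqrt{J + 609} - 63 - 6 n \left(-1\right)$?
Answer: $-1512 + i \sqrt{33} \approx -1512.0 + 5.7446 i$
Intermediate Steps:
$n = 4$ ($n = 4 \cdot 1 = 4$)
$\sqrt{J + 609} - 63 - 6 n \left(-1\right) = \sqrt{-642 + 609} - 63 \left(-6\right) 4 \left(-1\right) = \sqrt{-33} - 63 \left(\left(-24\right) \left(-1\right)\right) = i \sqrt{33} - 1512 = -1512 + i \sqrt{33}$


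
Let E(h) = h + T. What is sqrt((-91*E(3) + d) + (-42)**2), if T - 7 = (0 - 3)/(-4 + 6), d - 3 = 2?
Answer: sqrt(3982)/2 ≈ 31.552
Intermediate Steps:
d = 5 (d = 3 + 2 = 5)
T = 11/2 (T = 7 + (0 - 3)/(-4 + 6) = 7 - 3/2 = 11/2 ≈ 5.5000)
E(h) = 11/2 + h (E(h) = h + 11/2 = 11/2 + h)
sqrt((-91*E(3) + d) + (-42)**2) = sqrt((-91*(11/2 + 3) + 5) + (-42)**2) = sqrt((-91*17/2 + 5) + 1764) = sqrt((-1547/2 + 5) + 1764) = sqrt(-1537/2 + 1764) = sqrt(1991/2) = sqrt(3982)/2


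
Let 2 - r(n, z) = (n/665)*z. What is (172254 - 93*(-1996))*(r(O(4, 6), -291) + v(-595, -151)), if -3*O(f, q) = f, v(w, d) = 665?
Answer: 22657356042/95 ≈ 2.3850e+8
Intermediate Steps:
O(f, q) = -f/3
r(n, z) = 2 - n*z/665 (r(n, z) = 2 - n/665*z = 2 - n*z/665)
(172254 - 93*(-1996))*(r(O(4, 6), -291) + v(-595, -151)) = (172254 - 93*(-1996))*((2 - 1/665*(-1/3*4)*(-291)) + 665) = (172254 + 185628)*((2 - 1/665*(-4/3)*(-291)) + 665) = 357882*((2 - 388/665) + 665) = 357882*(942/665 + 665) = 357882*(443167/665) = 22657356042/95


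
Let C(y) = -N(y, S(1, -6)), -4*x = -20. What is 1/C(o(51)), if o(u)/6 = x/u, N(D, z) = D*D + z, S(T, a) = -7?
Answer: 289/1923 ≈ 0.15029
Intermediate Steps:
x = 5 (x = -¼*(-20) = 5)
N(D, z) = z + D² (N(D, z) = D² + z = z + D²)
o(u) = 30/u (o(u) = 6*(5/u) = 30/u)
C(y) = 7 - y² (C(y) = -(-7 + y²) = 7 - y²)
1/C(o(51)) = 1/(7 - (30/51)²) = 1/(7 - (30*(1/51))²) = 1/(7 - (10/17)²) = 1/(7 - 1*100/289) = 1/(7 - 100/289) = 1/(1923/289) = 289/1923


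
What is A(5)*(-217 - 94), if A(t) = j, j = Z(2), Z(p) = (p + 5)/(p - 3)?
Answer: 2177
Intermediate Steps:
Z(p) = (5 + p)/(-3 + p)
j = -7 (j = (5 + 2)/(-3 + 2) = 7/(-1) = -1*7 = -7)
A(t) = -7
A(5)*(-217 - 94) = -7*(-217 - 94) = -7*(-311) = 2177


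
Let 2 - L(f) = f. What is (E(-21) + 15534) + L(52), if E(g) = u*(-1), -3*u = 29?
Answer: 46481/3 ≈ 15494.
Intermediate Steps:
u = -29/3 (u = -1/3*29 = -29/3 ≈ -9.6667)
L(f) = 2 - f
E(g) = 29/3 (E(g) = -29/3*(-1) = 29/3)
(E(-21) + 15534) + L(52) = (29/3 + 15534) + (2 - 1*52) = 46631/3 + (2 - 52) = 46631/3 - 50 = 46481/3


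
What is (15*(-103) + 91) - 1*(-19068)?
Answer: 17614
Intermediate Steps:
(15*(-103) + 91) - 1*(-19068) = (-1545 + 91) + 19068 = -1454 + 19068 = 17614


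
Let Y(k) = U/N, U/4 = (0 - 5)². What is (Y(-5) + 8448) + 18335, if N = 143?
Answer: 3830069/143 ≈ 26784.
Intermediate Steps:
U = 100 (U = 4*(0 - 5)² = 4*(-5)² = 4*25 = 100)
Y(k) = 100/143
(Y(-5) + 8448) + 18335 = (100/143 + 8448) + 18335 = 1208164/143 + 18335 = 3830069/143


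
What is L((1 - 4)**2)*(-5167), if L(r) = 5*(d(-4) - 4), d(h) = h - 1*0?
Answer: 206680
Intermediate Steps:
d(h) = h (d(h) = h + 0 = h)
L(r) = -40 (L(r) = 5*(-4 - 4) = 5*(-8) = -40)
L((1 - 4)**2)*(-5167) = -40*(-5167) = 206680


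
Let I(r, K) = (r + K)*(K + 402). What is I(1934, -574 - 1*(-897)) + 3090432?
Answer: 4726757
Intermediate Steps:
I(r, K) = (402 + K)*(K + r) (I(r, K) = (K + r)*(402 + K) = (402 + K)*(K + r))
I(1934, -574 - 1*(-897)) + 3090432 = ((-574 - 1*(-897))² + 402*(-574 - 1*(-897)) + 402*1934 + (-574 - 1*(-897))*1934) + 3090432 = ((-574 + 897)² + 402*(-574 + 897) + 777468 + (-574 + 897)*1934) + 3090432 = (323² + 402*323 + 777468 + 323*1934) + 3090432 = (104329 + 129846 + 777468 + 624682) + 3090432 = 1636325 + 3090432 = 4726757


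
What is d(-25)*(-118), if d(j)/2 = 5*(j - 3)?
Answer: 33040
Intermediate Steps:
d(j) = -30 + 10*j (d(j) = 2*(5*(j - 3)) = 2*(5*(-3 + j)) = 2*(-15 + 5*j) = -30 + 10*j)
d(-25)*(-118) = (-30 + 10*(-25))*(-118) = (-30 - 250)*(-118) = -280*(-118) = 33040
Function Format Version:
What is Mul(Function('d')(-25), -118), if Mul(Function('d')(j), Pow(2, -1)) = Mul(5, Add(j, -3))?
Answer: 33040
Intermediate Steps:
Function('d')(j) = Add(-30, Mul(10, j)) (Function('d')(j) = Mul(2, Mul(5, Add(j, -3))) = Mul(2, Mul(5, Add(-3, j))) = Mul(2, Add(-15, Mul(5, j))) = Add(-30, Mul(10, j)))
Mul(Function('d')(-25), -118) = Mul(Add(-30, Mul(10, -25)), -118) = Mul(Add(-30, -250), -118) = Mul(-280, -118) = 33040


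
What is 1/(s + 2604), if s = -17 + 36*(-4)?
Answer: 1/2443 ≈ 0.00040933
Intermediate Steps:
s = -161 (s = -17 - 144 = -161)
1/(s + 2604) = 1/(-161 + 2604) = 1/2443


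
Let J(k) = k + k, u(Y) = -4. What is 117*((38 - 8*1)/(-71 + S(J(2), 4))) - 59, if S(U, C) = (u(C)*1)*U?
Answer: -2881/29 ≈ -99.345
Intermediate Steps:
J(k) = 2*k
S(U, C) = -4*U (S(U, C) = (-4*1)*U = -4*U)
117*((38 - 8*1)/(-71 + S(J(2), 4))) - 59 = 117*((38 - 8*1)/(-71 - 8*2)) - 59 = 117*((38 - 8)/(-71 - 4*4)) - 59 = 117*(30/(-71 - 16)) - 59 = 117*(30/(-87)) - 59 = 117*(30*(-1/87)) - 59 = 117*(-10/29) - 59 = -1170/29 - 59 = -2881/29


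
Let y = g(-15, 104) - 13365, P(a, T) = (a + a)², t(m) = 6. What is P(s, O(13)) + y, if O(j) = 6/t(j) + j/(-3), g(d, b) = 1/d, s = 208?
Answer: 2395364/15 ≈ 1.5969e+5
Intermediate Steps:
O(j) = 1 - j/3 (O(j) = 6/6 + j/(-3) = 6*(⅙) + j*(-⅓) = 1 - j/3)
P(a, T) = 4*a² (P(a, T) = (2*a)² = 4*a²)
y = -200476/15 (y = 1/(-15) - 13365 = -1/15 - 13365 = -200476/15 ≈ -13365.)
P(s, O(13)) + y = 4*208² - 200476/15 = 4*43264 - 200476/15 = 173056 - 200476/15 = 2395364/15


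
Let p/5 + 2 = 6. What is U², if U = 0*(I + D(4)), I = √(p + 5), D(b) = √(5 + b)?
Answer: 0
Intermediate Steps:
p = 20 (p = -10 + 5*6 = -10 + 30 = 20)
I = 5 (I = √(20 + 5) = √25 = 5)
U = 0 (U = 0*(5 + √(5 + 4)) = 0*(5 + √9) = 0*(5 + 3) = 0*8 = 0)
U² = 0² = 0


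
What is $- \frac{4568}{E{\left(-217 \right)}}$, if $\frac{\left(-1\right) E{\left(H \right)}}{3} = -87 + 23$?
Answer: $- \frac{571}{24} \approx -23.792$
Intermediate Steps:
$E{\left(H \right)} = 192$ ($E{\left(H \right)} = - 3 \left(-87 + 23\right) = \left(-3\right) \left(-64\right) = 192$)
$- \frac{4568}{E{\left(-217 \right)}} = - \frac{4568}{192} = \left(-4568\right) \frac{1}{192} = - \frac{571}{24}$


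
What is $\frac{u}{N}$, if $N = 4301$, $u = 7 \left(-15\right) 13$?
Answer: $- \frac{1365}{4301} \approx -0.31737$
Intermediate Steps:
$u = -1365$ ($u = \left(-105\right) 13 = -1365$)
$\frac{u}{N} = - \frac{1365}{4301}$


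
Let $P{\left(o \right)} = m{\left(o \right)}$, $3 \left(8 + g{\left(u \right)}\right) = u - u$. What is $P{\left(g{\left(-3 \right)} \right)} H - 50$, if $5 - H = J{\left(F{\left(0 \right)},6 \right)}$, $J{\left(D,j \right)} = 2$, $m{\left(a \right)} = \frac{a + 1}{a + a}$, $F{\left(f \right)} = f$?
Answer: $- \frac{779}{16} \approx -48.688$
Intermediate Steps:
$g{\left(u \right)} = -8$ ($g{\left(u \right)} = -8 + \frac{u - u}{3} = -8 + \frac{1}{3} \cdot 0 = -8 + 0 = -8$)
$m{\left(a \right)} = \frac{1 + a}{2 a}$
$P{\left(o \right)} = \frac{1 + o}{2 o}$
$H = 3$ ($H = 5 - 2 = 3$)
$P{\left(g{\left(-3 \right)} \right)} H - 50 = \frac{1 - 8}{2 \left(-8\right)} 3 - 50 = \frac{1}{2} \left(- \frac{1}{8}\right) \left(-7\right) 3 - 50 = \frac{7}{16} \cdot 3 - 50 = \frac{21}{16} - 50 = - \frac{779}{16}$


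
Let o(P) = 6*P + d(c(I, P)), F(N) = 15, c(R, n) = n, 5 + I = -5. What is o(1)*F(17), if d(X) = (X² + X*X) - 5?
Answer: 45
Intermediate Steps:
I = -10 (I = -5 - 5 = -10)
d(X) = -5 + 2*X² (d(X) = (X² + X²) - 5 = 2*X² - 5 = -5 + 2*X²)
o(P) = -5 + 2*P² + 6*P (o(P) = 6*P + (-5 + 2*P²) = -5 + 2*P² + 6*P)
o(1)*F(17) = (-5 + 2*1² + 6*1)*15 = (-5 + 2*1 + 6)*15 = (-5 + 2 + 6)*15 = 3*15 = 45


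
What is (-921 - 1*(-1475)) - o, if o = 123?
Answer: 431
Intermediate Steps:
(-921 - 1*(-1475)) - o = (-921 - 1*(-1475)) - 1*123 = (-921 + 1475) - 123 = 554 - 123 = 431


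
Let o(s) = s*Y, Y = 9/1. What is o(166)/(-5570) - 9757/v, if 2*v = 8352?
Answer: -30292717/11630160 ≈ -2.6047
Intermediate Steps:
v = 4176 (v = (½)*8352 = 4176)
Y = 9 (Y = 9*1 = 9)
o(s) = 9*s (o(s) = s*9 = 9*s)
o(166)/(-5570) - 9757/v = (9*166)/(-5570) - 9757/4176 = 1494*(-1/5570) - 9757*1/4176 = -747/2785 - 9757/4176 = -30292717/11630160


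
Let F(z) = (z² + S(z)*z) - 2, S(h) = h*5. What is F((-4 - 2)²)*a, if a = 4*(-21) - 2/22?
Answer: -7190950/11 ≈ -6.5372e+5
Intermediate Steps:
S(h) = 5*h
F(z) = -2 + 6*z² (F(z) = (z² + (5*z)*z) - 2 = (z² + 5*z²) - 2 = 6*z² - 2 = -2 + 6*z²)
a = -925/11 (a = -84 - 2*1/22 = -84 - 1/11 = -925/11 ≈ -84.091)
F((-4 - 2)²)*a = (-2 + 6*((-4 - 2)²)²)*(-925/11) = (-2 + 6*((-6)²)²)*(-925/11) = (-2 + 6*36²)*(-925/11) = (-2 + 6*1296)*(-925/11) = (-2 + 7776)*(-925/11) = 7774*(-925/11) = -7190950/11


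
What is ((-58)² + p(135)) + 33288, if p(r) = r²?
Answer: 54877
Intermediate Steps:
((-58)² + p(135)) + 33288 = ((-58)² + 135²) + 33288 = (3364 + 18225) + 33288 = 21589 + 33288 = 54877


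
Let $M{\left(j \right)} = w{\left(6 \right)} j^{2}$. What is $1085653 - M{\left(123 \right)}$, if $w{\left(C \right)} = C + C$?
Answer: $904105$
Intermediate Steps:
$w{\left(C \right)} = 2 C$
$M{\left(j \right)} = 12 j^{2}$ ($M{\left(j \right)} = 2 \cdot 6 j^{2} = 12 j^{2}$)
$1085653 - M{\left(123 \right)} = 1085653 - 12 \cdot 123^{2} = 1085653 - 12 \cdot 15129 = 1085653 - 181548 = 904105$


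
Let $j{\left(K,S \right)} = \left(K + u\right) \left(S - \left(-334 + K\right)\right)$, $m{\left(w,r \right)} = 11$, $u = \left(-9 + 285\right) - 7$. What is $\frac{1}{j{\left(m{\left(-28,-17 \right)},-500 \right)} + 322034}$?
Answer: $\frac{1}{272474} \approx 3.6701 \cdot 10^{-6}$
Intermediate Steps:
$u = 269$ ($u = 276 - 7 = 269$)
$j{\left(K,S \right)} = \left(269 + K\right) \left(334 + S - K\right)$ ($j{\left(K,S \right)} = \left(K + 269\right) \left(S - \left(-334 + K\right)\right) = \left(269 + K\right) \left(334 + S - K\right)$)
$\frac{1}{j{\left(m{\left(-28,-17 \right)},-500 \right)} + 322034} = \frac{1}{\left(89846 - 11^{2} + 65 \cdot 11 + 269 \left(-500\right) + 11 \left(-500\right)\right) + 322034} = \frac{1}{\left(89846 - 121 + 715 - 134500 - 5500\right) + 322034} = \frac{1}{-49560 + 322034} = \frac{1}{272474}$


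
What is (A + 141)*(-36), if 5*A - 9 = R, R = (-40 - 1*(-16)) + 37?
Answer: -26172/5 ≈ -5234.4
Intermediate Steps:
R = 13 (R = (-40 + 16) + 37 = -24 + 37 = 13)
A = 22/5 (A = 9/5 + (⅕)*13 = 9/5 + 13/5 = 22/5 ≈ 4.4000)
(A + 141)*(-36) = (22/5 + 141)*(-36) = (727/5)*(-36) = -26172/5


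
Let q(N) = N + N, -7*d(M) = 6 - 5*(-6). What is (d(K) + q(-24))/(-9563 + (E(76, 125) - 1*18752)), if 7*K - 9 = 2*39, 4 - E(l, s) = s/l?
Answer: 28272/15062327 ≈ 0.0018770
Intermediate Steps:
E(l, s) = 4 - s/l
K = 87/7 (K = 9/7 + (2*39)/7 = 9/7 + (⅐)*78 = 9/7 + 78/7 = 87/7 ≈ 12.429)
d(M) = -36/7 (d(M) = -(6 - 5*(-6))/7 = -(6 + 30)/7 = -⅐*36 = -36/7)
q(N) = 2*N
(d(K) + q(-24))/(-9563 + (E(76, 125) - 1*18752)) = (-36/7 + 2*(-24))/(-9563 + ((4 - 1*125/76) - 1*18752)) = (-36/7 - 48)/(-9563 + ((4 - 1*125*1/76) - 18752)) = -372/(7*(-9563 + ((4 - 125/76) - 18752))) = -372/(7*(-9563 + (179/76 - 18752))) = -372/(7*(-9563 - 1424973/76)) = -372/(7*(-2151761/76)) = -372/7*(-76/2151761) = 28272/15062327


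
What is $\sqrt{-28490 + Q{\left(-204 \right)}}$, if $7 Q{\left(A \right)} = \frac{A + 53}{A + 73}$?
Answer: $\frac{i \sqrt{23956789143}}{917} \approx 168.79 i$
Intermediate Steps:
$Q{\left(A \right)} = \frac{53 + A}{7 \left(73 + A\right)}$ ($Q{\left(A \right)} = \frac{\left(A + 53\right) \frac{1}{A + 73}}{7} = \frac{\left(53 + A\right) \frac{1}{73 + A}}{7} = \frac{\frac{1}{73 + A} \left(53 + A\right)}{7} = \frac{53 + A}{7 \left(73 + A\right)}$)
$\sqrt{-28490 + Q{\left(-204 \right)}} = \sqrt{-28490 + \frac{53 - 204}{7 \left(73 - 204\right)}} = \sqrt{-28490 + \frac{1}{7} \frac{1}{-131} \left(-151\right)} = \sqrt{-28490 + \frac{1}{7} \left(- \frac{1}{131}\right) \left(-151\right)} = \sqrt{-28490 + \frac{151}{917}} = \sqrt{- \frac{26125179}{917}} = \frac{i \sqrt{23956789143}}{917}$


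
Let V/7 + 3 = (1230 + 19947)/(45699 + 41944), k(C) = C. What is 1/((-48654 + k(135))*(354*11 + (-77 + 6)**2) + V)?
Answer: -87643/37994755348659 ≈ -2.3067e-9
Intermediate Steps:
V = -1692264/87643 (V = -21 + 7*((1230 + 19947)/(45699 + 41944)) = -21 + 7*(21177/87643) = -21 + 148239/87643 = -1692264/87643 ≈ -19.309)
1/((-48654 + k(135))*(354*11 + (-77 + 6)**2) + V) = 1/((-48654 + 135)*(354*11 + (-77 + 6)**2) - 1692264/87643) = 1/(-48519*(3894 + (-71)**2) - 1692264/87643) = 1/(-48519*(3894 + 5041) - 1692264/87643) = 1/(-48519*8935 - 1692264/87643) = 1/(-433517265 - 1692264/87643) = 1/(-37994755348659/87643) = -87643/37994755348659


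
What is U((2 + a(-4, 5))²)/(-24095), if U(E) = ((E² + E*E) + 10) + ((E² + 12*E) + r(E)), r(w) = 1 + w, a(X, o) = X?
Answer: -111/24095 ≈ -0.0046068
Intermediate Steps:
U(E) = 11 + 3*E² + 13*E (U(E) = ((E² + E*E) + 10) + ((E² + 12*E) + (1 + E)) = ((E² + E²) + 10) + (1 + E² + 13*E) = (2*E² + 10) + (1 + E² + 13*E) = (10 + 2*E²) + (1 + E² + 13*E) = 11 + 3*E² + 13*E)
U((2 + a(-4, 5))²)/(-24095) = (11 + 3*((2 - 4)²)² + 13*(2 - 4)²)/(-24095) = (11 + 3*((-2)²)² + 13*(-2)²)*(-1/24095) = (11 + 3*4² + 13*4)*(-1/24095) = (11 + 3*16 + 52)*(-1/24095) = (11 + 48 + 52)*(-1/24095) = 111*(-1/24095) = -111/24095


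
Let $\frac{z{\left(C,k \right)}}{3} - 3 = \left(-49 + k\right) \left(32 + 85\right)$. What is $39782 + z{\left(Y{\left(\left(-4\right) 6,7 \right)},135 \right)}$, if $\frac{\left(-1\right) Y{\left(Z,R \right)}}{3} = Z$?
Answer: $69977$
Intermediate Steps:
$Y{\left(Z,R \right)} = - 3 Z$
$z{\left(C,k \right)} = -17190 + 351 k$ ($z{\left(C,k \right)} = 9 + 3 \left(-49 + k\right) \left(32 + 85\right) = 9 + 3 \left(-49 + k\right) 117 = 9 + 3 \left(-5733 + 117 k\right) = 9 + \left(-17199 + 351 k\right) = -17190 + 351 k$)
$39782 + z{\left(Y{\left(\left(-4\right) 6,7 \right)},135 \right)} = 39782 + \left(-17190 + 351 \cdot 135\right) = 39782 + \left(-17190 + 47385\right) = 39782 + 30195 = 69977$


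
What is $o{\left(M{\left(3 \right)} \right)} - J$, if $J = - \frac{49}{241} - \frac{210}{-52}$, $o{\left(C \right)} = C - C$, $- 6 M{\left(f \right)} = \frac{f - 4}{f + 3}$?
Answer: $- \frac{24031}{6266} \approx -3.8351$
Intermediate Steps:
$M{\left(f \right)} = - \frac{-4 + f}{6 \left(3 + f\right)}$ ($M{\left(f \right)} = - \frac{\left(f - 4\right) \frac{1}{f + 3}}{6} = - \frac{\left(-4 + f\right) \frac{1}{3 + f}}{6} = - \frac{\frac{1}{3 + f} \left(-4 + f\right)}{6} = - \frac{-4 + f}{6 \left(3 + f\right)}$)
$o{\left(C \right)} = 0$
$J = \frac{24031}{6266}$ ($J = \left(-49\right) \frac{1}{241} - - \frac{105}{26} = - \frac{49}{241} + \frac{105}{26} = \frac{24031}{6266} \approx 3.8351$)
$o{\left(M{\left(3 \right)} \right)} - J = 0 - \frac{24031}{6266} = - \frac{24031}{6266}$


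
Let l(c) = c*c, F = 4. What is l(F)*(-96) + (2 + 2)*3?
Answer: -1524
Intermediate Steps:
l(c) = c**2
l(F)*(-96) + (2 + 2)*3 = 4**2*(-96) + (2 + 2)*3 = 16*(-96) + 4*3 = -1536 + 12 = -1524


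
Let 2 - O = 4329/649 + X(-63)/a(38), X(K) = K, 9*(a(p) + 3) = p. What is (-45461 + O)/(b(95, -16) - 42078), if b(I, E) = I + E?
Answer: 29473767/27257351 ≈ 1.0813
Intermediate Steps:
a(p) = -3 + p/9
b(I, E) = E + I
O = 30422/649 (O = 2 - (4329/649 - 63/(-3 + (⅑)*38)) = 2 - (4329*(1/649) - 63/(-3 + 38/9)) = 2 - (4329/649 - 63/11/9) = 2 - (4329/649 - 63*9/11) = 2 - (4329/649 - 567/11) = 2 - 1*(-29124/649) = 2 + 29124/649 = 30422/649 ≈ 46.875)
(-45461 + O)/(b(95, -16) - 42078) = (-45461 + 30422/649)/((-16 + 95) - 42078) = -29473767/(649*(79 - 42078)) = -29473767/649/(-41999) = -29473767/649*(-1/41999) = 29473767/27257351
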